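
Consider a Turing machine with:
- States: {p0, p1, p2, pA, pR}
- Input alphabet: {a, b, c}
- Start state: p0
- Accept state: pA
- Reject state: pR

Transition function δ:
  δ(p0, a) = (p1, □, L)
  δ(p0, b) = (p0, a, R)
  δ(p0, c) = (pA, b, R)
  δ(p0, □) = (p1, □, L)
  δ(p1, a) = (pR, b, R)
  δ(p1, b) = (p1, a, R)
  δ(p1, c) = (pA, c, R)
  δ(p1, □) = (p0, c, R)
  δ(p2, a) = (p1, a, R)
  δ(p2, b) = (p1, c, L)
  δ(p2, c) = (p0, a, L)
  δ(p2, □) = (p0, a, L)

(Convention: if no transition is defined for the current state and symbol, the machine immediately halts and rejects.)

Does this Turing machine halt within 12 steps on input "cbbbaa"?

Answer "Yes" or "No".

Execution trace:
Initial: [p0]cbbbaa
Step 1: δ(p0, c) = (pA, b, R) → b[pA]bbbaa

The machine reaches the accept state pA and halts.
The machine halted after 1 step (within the 12-step bound).

Answer: Yes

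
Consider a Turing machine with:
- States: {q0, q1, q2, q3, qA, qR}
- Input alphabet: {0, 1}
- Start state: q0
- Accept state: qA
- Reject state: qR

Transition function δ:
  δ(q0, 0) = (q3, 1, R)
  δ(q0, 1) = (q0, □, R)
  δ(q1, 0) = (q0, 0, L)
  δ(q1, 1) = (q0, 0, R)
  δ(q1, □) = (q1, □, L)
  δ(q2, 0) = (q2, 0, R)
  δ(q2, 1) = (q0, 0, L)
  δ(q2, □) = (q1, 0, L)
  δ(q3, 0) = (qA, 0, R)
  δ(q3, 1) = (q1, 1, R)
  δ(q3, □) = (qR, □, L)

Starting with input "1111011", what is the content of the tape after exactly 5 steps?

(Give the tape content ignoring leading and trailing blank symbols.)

Execution trace:
Initial: [q0]1111011
Step 1: δ(q0, 1) = (q0, □, R) → □[q0]111011
Step 2: δ(q0, 1) = (q0, □, R) → □□[q0]11011
Step 3: δ(q0, 1) = (q0, □, R) → □□□[q0]1011
Step 4: δ(q0, 1) = (q0, □, R) → □□□□[q0]011
Step 5: δ(q0, 0) = (q3, 1, R) → □□□□1[q3]11

After 5 steps, the tape (ignoring leading/trailing blanks) is: 111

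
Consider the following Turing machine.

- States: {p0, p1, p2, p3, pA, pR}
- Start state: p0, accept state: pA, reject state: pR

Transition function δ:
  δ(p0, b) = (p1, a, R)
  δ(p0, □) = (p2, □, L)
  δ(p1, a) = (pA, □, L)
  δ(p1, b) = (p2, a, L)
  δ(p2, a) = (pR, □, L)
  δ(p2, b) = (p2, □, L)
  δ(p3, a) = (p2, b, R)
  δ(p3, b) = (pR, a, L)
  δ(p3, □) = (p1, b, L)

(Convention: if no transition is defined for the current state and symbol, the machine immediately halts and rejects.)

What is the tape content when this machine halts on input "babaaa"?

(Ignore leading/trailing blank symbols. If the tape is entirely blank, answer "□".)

Execution trace:
Initial: [p0]babaaa
Step 1: δ(p0, b) = (p1, a, R) → a[p1]abaaa
Step 2: δ(p1, a) = (pA, □, L) → [pA]a□baaa

The machine reaches the accept state pA and halts.

Final tape (ignoring leading/trailing blanks): a□baaa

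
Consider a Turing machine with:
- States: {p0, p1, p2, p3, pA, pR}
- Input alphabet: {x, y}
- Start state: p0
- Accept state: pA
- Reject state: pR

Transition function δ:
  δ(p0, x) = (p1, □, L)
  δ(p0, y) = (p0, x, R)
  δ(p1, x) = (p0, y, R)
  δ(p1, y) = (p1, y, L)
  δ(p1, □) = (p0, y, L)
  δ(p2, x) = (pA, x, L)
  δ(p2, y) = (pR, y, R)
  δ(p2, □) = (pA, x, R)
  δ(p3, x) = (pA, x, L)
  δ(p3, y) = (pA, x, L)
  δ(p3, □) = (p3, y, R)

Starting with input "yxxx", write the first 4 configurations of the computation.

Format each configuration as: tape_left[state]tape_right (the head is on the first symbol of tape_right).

Transitions applied:
Step 1: δ(p0, y) = (p0, x, R)
Step 2: δ(p0, x) = (p1, □, L)
Step 3: δ(p1, x) = (p0, y, R)

The first 4 configurations are:
[p0]yxxx ⊢ x[p0]xxx ⊢ [p1]x□xx ⊢ y[p0]□xx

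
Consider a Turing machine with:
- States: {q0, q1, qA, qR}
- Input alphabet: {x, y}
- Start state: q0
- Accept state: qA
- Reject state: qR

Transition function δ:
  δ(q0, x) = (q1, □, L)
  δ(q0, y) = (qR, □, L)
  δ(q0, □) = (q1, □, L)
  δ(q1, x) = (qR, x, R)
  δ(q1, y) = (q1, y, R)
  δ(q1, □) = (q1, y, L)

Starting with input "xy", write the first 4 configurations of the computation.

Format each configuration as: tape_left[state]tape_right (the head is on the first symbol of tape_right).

Transitions applied:
Step 1: δ(q0, x) = (q1, □, L)
Step 2: δ(q1, □) = (q1, y, L)
Step 3: δ(q1, □) = (q1, y, L)

The first 4 configurations are:
[q0]xy ⊢ [q1]□□y ⊢ [q1]□y□y ⊢ [q1]□yy□y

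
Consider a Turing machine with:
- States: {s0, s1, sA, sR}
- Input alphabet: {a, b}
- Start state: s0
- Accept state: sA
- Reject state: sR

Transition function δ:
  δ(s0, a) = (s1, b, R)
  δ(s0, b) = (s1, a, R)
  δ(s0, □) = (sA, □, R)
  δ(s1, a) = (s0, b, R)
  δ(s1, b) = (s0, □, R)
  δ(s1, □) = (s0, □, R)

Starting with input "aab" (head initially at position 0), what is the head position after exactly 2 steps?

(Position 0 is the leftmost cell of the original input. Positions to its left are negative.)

Execution trace (head position shown):
Step 0: [s0]aab  (head at position 0)
Step 1: move right → b[s1]ab  (head at position 1)
Step 2: move right → bb[s0]b  (head at position 2)

After 2 steps, the head is at position 2.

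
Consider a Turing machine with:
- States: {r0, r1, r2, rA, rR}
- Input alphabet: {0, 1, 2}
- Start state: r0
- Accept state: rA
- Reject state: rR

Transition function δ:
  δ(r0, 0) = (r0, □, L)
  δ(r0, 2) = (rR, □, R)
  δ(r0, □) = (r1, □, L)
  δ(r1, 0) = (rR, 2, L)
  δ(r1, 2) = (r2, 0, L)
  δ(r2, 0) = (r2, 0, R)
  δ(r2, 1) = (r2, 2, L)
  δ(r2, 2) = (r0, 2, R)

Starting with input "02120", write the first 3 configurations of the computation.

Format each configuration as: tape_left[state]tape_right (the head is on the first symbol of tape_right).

Transitions applied:
Step 1: δ(r0, 0) = (r0, □, L)
Step 2: δ(r0, □) = (r1, □, L)

The first 3 configurations are:
[r0]02120 ⊢ [r0]□□2120 ⊢ [r1]□□□2120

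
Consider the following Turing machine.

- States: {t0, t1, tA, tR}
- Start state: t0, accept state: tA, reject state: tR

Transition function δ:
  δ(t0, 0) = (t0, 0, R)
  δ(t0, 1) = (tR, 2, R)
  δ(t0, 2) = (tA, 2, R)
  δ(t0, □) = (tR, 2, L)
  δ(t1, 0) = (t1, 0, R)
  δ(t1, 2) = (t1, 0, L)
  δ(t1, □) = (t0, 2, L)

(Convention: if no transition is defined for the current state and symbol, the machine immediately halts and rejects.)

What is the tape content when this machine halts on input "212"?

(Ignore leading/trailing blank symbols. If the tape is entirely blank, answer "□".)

Execution trace:
Initial: [t0]212
Step 1: δ(t0, 2) = (tA, 2, R) → 2[tA]12

The machine reaches the accept state tA and halts.

Final tape (ignoring leading/trailing blanks): 212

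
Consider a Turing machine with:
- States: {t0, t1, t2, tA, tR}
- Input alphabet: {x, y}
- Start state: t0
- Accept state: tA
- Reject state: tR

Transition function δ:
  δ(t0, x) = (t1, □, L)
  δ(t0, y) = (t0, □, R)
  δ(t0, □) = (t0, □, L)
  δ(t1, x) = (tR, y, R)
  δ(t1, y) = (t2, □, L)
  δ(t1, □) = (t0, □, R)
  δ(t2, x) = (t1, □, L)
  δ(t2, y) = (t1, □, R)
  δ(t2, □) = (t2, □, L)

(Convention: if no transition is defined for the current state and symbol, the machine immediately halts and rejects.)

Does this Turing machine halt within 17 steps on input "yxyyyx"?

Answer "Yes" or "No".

Execution trace:
Initial: [t0]yxyyyx
Step 1: δ(t0, y) = (t0, □, R) → □[t0]xyyyx
Step 2: δ(t0, x) = (t1, □, L) → [t1]□□yyyx
Step 3: δ(t1, □) = (t0, □, R) → □[t0]□yyyx
Step 4: δ(t0, □) = (t0, □, L) → [t0]□□yyyx
Step 5: δ(t0, □) = (t0, □, L) → [t0]□□□yyyx
Step 6: δ(t0, □) = (t0, □, L) → [t0]□□□□yyyx
Step 7: δ(t0, □) = (t0, □, L) → [t0]□□□□□yyyx
Step 8: δ(t0, □) = (t0, □, L) → [t0]□□□□□□yyyx
Step 9: δ(t0, □) = (t0, □, L) → [t0]□□□□□□□yyyx
Step 10: δ(t0, □) = (t0, □, L) → [t0]□□□□□□□□yyyx
Step 11: δ(t0, □) = (t0, □, L) → [t0]□□□□□□□□□yyyx
Step 12: δ(t0, □) = (t0, □, L) → [t0]□□□□□□□□□□yyyx
Step 13: δ(t0, □) = (t0, □, L) → [t0]□□□□□□□□□□□yyyx
Step 14: δ(t0, □) = (t0, □, L) → [t0]□□□□□□□□□□□□yyyx
Step 15: δ(t0, □) = (t0, □, L) → [t0]□□□□□□□□□□□□□yyyx
Step 16: δ(t0, □) = (t0, □, L) → [t0]□□□□□□□□□□□□□□yyyx
Step 17: δ(t0, □) = (t0, □, L) → [t0]□□□□□□□□□□□□□□□yyyx

The machine has not reached a halting state after 17 steps.
The machine did not halt within the 17-step bound.

Answer: No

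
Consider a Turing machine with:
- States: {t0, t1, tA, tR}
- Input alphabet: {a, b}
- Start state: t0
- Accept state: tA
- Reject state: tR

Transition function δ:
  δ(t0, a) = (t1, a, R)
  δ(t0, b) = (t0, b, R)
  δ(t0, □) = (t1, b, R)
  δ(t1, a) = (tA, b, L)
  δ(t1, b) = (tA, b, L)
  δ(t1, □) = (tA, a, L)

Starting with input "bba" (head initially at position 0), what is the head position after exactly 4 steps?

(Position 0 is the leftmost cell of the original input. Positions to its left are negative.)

Execution trace (head position shown):
Step 0: [t0]bba  (head at position 0)
Step 1: move right → b[t0]ba  (head at position 1)
Step 2: move right → bb[t0]a  (head at position 2)
Step 3: move right → bba[t1]□  (head at position 3)
Step 4: move left → bb[tA]aa  (head at position 2)

After 4 steps, the head is at position 2.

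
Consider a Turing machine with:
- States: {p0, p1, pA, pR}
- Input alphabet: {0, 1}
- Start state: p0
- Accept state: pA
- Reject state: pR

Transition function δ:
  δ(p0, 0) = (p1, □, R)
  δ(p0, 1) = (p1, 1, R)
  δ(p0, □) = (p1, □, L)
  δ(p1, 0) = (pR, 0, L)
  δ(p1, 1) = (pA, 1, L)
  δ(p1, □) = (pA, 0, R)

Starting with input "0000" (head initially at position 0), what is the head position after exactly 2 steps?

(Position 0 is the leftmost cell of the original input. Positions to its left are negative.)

Execution trace (head position shown):
Step 0: [p0]0000  (head at position 0)
Step 1: move right → □[p1]000  (head at position 1)
Step 2: move left → [pR]□000  (head at position 0)

After 2 steps, the head is at position 0.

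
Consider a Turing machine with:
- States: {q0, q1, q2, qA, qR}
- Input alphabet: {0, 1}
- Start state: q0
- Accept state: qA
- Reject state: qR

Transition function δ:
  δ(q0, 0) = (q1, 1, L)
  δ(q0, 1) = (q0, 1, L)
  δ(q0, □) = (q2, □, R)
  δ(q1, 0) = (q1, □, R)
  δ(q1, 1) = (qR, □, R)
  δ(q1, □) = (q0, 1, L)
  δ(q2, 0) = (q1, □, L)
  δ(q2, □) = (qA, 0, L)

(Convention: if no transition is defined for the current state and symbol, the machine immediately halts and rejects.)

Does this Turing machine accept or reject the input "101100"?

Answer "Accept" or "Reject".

Execution trace:
Initial: [q0]101100
Step 1: δ(q0, 1) = (q0, 1, L) → [q0]□101100
Step 2: δ(q0, □) = (q2, □, R) → □[q2]101100

No transition is defined for δ(q2, 1). By convention the machine halts and rejects.

Answer: Reject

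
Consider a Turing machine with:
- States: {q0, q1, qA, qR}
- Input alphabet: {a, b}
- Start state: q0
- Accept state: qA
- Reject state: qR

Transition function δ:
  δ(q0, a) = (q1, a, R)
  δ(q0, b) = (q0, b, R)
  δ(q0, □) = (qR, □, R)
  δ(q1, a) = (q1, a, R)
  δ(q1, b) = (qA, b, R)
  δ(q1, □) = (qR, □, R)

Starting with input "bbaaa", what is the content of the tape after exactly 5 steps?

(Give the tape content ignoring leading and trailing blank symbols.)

Execution trace:
Initial: [q0]bbaaa
Step 1: δ(q0, b) = (q0, b, R) → b[q0]baaa
Step 2: δ(q0, b) = (q0, b, R) → bb[q0]aaa
Step 3: δ(q0, a) = (q1, a, R) → bba[q1]aa
Step 4: δ(q1, a) = (q1, a, R) → bbaa[q1]a
Step 5: δ(q1, a) = (q1, a, R) → bbaaa[q1]□

After 5 steps, the tape (ignoring leading/trailing blanks) is: bbaaa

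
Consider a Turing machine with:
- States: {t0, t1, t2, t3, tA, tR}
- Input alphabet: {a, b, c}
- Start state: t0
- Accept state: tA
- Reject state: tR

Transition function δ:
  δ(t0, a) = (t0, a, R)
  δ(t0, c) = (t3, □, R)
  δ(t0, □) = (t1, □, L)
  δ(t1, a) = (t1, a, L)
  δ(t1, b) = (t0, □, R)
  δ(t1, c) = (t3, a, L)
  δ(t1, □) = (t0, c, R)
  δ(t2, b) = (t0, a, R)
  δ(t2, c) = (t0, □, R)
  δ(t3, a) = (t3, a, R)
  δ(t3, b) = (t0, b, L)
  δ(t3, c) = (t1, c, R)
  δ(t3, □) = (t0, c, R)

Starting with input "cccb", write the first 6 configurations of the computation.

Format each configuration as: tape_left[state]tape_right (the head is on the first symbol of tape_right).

Transitions applied:
Step 1: δ(t0, c) = (t3, □, R)
Step 2: δ(t3, c) = (t1, c, R)
Step 3: δ(t1, c) = (t3, a, L)
Step 4: δ(t3, c) = (t1, c, R)
Step 5: δ(t1, a) = (t1, a, L)

The first 6 configurations are:
[t0]cccb ⊢ □[t3]ccb ⊢ □c[t1]cb ⊢ □[t3]cab ⊢ □c[t1]ab ⊢ □[t1]cab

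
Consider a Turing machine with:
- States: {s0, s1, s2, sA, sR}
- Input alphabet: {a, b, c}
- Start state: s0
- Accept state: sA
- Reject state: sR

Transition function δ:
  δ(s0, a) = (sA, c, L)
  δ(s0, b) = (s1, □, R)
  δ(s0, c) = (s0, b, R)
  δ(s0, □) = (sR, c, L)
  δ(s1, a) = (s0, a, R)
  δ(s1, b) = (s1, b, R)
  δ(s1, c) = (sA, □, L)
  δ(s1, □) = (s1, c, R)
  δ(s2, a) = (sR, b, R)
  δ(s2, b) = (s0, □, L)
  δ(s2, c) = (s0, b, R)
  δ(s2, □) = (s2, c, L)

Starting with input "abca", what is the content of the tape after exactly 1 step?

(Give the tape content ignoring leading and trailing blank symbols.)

Execution trace:
Initial: [s0]abca
Step 1: δ(s0, a) = (sA, c, L) → [sA]□cbca

The machine reaches the accept state sA and halts.

After 1 step, the tape (ignoring leading/trailing blanks) is: cbca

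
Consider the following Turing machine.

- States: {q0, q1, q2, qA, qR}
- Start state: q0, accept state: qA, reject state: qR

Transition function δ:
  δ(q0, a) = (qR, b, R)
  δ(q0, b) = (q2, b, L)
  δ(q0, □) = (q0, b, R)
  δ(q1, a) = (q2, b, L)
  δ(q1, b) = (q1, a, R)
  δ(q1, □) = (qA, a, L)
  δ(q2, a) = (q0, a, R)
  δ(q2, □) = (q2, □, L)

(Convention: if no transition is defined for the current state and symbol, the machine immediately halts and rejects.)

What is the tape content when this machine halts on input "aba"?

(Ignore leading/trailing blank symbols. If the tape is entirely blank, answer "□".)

Execution trace:
Initial: [q0]aba
Step 1: δ(q0, a) = (qR, b, R) → b[qR]ba

The machine reaches the reject state qR and halts.

Final tape (ignoring leading/trailing blanks): bba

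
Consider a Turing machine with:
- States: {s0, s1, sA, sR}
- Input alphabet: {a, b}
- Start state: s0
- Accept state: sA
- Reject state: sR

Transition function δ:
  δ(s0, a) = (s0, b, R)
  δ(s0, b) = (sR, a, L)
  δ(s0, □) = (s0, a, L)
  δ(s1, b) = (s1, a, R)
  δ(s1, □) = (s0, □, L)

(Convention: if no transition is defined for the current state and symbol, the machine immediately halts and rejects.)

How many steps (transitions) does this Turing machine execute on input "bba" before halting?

Execution trace:
Initial: [s0]bba
Step 1: δ(s0, b) = (sR, a, L) → [sR]□aba

The machine reaches the reject state sR and halts.

The machine executed 1 step before halting.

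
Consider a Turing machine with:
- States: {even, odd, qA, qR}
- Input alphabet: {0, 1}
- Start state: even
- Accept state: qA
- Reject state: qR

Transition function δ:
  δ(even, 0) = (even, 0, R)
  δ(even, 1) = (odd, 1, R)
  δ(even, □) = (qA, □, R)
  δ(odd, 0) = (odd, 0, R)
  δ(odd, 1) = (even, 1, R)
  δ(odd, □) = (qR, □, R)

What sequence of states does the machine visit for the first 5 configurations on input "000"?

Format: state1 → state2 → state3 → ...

Execution trace:
Initial: [even]000
Step 1: δ(even, 0) = (even, 0, R) → 0[even]00
Step 2: δ(even, 0) = (even, 0, R) → 00[even]0
Step 3: δ(even, 0) = (even, 0, R) → 000[even]□
Step 4: δ(even, □) = (qA, □, R) → 000□[qA]□

The machine reaches the accept state qA and halts.

State sequence: even → even → even → even → qA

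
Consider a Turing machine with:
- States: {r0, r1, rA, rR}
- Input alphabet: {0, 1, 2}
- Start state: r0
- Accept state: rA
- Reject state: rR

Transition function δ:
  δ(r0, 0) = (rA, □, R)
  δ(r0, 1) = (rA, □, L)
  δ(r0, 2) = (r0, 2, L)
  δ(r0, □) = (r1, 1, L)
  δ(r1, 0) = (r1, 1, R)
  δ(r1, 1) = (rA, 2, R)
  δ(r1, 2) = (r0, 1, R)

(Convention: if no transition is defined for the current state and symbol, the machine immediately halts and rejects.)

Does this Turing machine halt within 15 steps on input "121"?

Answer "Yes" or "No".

Execution trace:
Initial: [r0]121
Step 1: δ(r0, 1) = (rA, □, L) → [rA]□□21

The machine reaches the accept state rA and halts.
The machine halted after 1 step (within the 15-step bound).

Answer: Yes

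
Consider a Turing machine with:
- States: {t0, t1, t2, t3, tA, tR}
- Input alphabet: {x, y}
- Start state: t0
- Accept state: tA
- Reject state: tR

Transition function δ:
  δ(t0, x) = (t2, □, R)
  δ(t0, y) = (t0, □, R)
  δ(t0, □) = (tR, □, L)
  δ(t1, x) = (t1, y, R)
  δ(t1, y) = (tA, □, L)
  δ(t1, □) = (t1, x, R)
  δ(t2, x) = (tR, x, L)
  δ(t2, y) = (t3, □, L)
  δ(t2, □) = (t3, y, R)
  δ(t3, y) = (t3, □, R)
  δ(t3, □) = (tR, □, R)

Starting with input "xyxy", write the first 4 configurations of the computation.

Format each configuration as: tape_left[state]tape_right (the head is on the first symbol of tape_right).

Transitions applied:
Step 1: δ(t0, x) = (t2, □, R)
Step 2: δ(t2, y) = (t3, □, L)
Step 3: δ(t3, □) = (tR, □, R)

The first 4 configurations are:
[t0]xyxy ⊢ □[t2]yxy ⊢ [t3]□□xy ⊢ □[tR]□xy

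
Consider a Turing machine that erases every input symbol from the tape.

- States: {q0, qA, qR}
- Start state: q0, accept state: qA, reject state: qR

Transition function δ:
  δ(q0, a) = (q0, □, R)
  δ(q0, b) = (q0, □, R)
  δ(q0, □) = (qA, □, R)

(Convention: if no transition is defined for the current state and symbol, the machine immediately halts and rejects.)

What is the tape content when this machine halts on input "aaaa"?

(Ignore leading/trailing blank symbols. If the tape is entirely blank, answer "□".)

Execution trace:
Initial: [q0]aaaa
Step 1: δ(q0, a) = (q0, □, R) → □[q0]aaa
Step 2: δ(q0, a) = (q0, □, R) → □□[q0]aa
Step 3: δ(q0, a) = (q0, □, R) → □□□[q0]a
Step 4: δ(q0, a) = (q0, □, R) → □□□□[q0]□
Step 5: δ(q0, □) = (qA, □, R) → □□□□□[qA]□

The machine reaches the accept state qA and halts.

Final tape (ignoring leading/trailing blanks): □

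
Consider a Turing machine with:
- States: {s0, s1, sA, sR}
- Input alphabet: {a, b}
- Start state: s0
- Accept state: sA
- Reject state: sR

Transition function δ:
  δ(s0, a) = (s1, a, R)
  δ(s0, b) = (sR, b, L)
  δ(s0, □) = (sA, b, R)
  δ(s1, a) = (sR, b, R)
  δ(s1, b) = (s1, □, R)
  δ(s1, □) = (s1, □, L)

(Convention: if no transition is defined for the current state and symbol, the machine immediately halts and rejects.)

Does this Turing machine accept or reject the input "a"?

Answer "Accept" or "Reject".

Execution trace:
Initial: [s0]a
Step 1: δ(s0, a) = (s1, a, R) → a[s1]□
Step 2: δ(s1, □) = (s1, □, L) → [s1]a□
Step 3: δ(s1, a) = (sR, b, R) → b[sR]□

The machine reaches the reject state sR and halts.

Answer: Reject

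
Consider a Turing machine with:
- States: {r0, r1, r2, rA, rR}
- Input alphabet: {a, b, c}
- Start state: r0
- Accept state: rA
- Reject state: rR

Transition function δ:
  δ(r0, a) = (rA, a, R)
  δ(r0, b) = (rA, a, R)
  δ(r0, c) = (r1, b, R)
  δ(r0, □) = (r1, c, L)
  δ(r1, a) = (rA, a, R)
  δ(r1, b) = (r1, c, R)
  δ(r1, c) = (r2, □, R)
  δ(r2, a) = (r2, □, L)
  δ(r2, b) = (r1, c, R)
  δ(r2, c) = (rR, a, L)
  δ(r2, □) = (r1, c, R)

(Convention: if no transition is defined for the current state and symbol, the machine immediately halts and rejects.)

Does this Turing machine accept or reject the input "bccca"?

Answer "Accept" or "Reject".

Execution trace:
Initial: [r0]bccca
Step 1: δ(r0, b) = (rA, a, R) → a[rA]ccca

The machine reaches the accept state rA and halts.

Answer: Accept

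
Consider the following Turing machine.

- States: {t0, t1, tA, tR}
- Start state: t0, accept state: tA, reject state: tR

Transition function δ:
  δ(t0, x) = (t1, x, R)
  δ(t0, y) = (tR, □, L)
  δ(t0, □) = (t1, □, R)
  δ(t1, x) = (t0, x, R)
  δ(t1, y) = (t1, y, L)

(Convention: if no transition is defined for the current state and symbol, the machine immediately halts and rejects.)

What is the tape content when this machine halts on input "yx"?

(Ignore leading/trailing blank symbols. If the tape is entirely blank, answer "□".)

Execution trace:
Initial: [t0]yx
Step 1: δ(t0, y) = (tR, □, L) → [tR]□□x

The machine reaches the reject state tR and halts.

Final tape (ignoring leading/trailing blanks): x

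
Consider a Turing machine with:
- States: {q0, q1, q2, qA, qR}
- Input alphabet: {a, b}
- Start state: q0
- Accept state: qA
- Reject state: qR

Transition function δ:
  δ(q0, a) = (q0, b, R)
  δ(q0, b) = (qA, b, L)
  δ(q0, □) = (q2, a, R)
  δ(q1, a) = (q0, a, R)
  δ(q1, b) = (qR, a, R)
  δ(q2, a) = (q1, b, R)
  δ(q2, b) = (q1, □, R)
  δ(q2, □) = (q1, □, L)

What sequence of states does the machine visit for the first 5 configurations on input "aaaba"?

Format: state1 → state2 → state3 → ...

Execution trace:
Initial: [q0]aaaba
Step 1: δ(q0, a) = (q0, b, R) → b[q0]aaba
Step 2: δ(q0, a) = (q0, b, R) → bb[q0]aba
Step 3: δ(q0, a) = (q0, b, R) → bbb[q0]ba
Step 4: δ(q0, b) = (qA, b, L) → bb[qA]bba

The machine reaches the accept state qA and halts.

State sequence: q0 → q0 → q0 → q0 → qA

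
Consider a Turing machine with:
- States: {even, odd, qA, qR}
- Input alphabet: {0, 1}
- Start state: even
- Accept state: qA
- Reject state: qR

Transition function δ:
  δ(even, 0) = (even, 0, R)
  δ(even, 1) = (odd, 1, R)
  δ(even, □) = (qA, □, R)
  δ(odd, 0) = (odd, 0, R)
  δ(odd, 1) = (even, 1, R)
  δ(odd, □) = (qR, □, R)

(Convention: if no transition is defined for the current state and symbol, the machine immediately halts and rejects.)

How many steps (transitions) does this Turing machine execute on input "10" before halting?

Execution trace:
Initial: [even]10
Step 1: δ(even, 1) = (odd, 1, R) → 1[odd]0
Step 2: δ(odd, 0) = (odd, 0, R) → 10[odd]□
Step 3: δ(odd, □) = (qR, □, R) → 10□[qR]□

The machine reaches the reject state qR and halts.

The machine executed 3 steps before halting.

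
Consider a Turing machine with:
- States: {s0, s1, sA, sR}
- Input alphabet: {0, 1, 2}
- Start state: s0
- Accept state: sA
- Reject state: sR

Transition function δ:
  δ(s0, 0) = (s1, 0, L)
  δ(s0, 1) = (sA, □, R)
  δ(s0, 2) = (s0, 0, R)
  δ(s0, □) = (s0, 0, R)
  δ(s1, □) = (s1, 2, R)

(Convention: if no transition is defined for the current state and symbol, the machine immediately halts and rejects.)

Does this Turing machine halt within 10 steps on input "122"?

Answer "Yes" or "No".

Execution trace:
Initial: [s0]122
Step 1: δ(s0, 1) = (sA, □, R) → □[sA]22

The machine reaches the accept state sA and halts.
The machine halted after 1 step (within the 10-step bound).

Answer: Yes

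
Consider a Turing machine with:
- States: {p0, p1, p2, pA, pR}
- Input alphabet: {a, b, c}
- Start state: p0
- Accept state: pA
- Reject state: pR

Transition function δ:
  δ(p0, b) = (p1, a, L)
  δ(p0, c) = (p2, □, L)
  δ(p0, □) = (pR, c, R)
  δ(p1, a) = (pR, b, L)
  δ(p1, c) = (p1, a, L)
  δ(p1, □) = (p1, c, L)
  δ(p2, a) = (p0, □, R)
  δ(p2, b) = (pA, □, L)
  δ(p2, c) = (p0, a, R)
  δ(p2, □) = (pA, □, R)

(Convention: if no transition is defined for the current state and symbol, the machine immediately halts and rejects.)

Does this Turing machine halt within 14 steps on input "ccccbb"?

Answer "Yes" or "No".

Execution trace:
Initial: [p0]ccccbb
Step 1: δ(p0, c) = (p2, □, L) → [p2]□□cccbb
Step 2: δ(p2, □) = (pA, □, R) → □[pA]□cccbb

The machine reaches the accept state pA and halts.
The machine halted after 2 steps (within the 14-step bound).

Answer: Yes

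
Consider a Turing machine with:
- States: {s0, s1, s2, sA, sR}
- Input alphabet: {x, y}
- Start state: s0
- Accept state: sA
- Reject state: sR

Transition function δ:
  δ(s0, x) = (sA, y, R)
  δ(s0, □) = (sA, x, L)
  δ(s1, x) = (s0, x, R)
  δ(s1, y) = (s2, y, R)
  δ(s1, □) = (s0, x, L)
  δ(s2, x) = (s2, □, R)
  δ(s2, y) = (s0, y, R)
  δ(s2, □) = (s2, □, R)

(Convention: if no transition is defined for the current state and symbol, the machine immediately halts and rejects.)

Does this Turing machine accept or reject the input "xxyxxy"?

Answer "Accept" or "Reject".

Execution trace:
Initial: [s0]xxyxxy
Step 1: δ(s0, x) = (sA, y, R) → y[sA]xyxxy

The machine reaches the accept state sA and halts.

Answer: Accept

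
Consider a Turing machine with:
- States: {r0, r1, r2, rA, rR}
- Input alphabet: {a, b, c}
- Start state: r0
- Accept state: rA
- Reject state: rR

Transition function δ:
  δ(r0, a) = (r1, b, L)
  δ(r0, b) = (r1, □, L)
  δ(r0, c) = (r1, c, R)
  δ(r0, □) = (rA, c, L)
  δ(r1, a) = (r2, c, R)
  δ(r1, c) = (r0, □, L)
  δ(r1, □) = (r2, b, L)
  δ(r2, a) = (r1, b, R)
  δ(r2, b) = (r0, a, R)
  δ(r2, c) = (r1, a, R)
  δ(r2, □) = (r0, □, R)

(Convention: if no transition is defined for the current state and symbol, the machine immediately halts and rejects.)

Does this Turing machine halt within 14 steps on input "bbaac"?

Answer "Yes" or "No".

Execution trace:
Initial: [r0]bbaac
Step 1: δ(r0, b) = (r1, □, L) → [r1]□□baac
Step 2: δ(r1, □) = (r2, b, L) → [r2]□b□baac
Step 3: δ(r2, □) = (r0, □, R) → □[r0]b□baac
Step 4: δ(r0, b) = (r1, □, L) → [r1]□□□baac
Step 5: δ(r1, □) = (r2, b, L) → [r2]□b□□baac
Step 6: δ(r2, □) = (r0, □, R) → □[r0]b□□baac
Step 7: δ(r0, b) = (r1, □, L) → [r1]□□□□baac
Step 8: δ(r1, □) = (r2, b, L) → [r2]□b□□□baac
Step 9: δ(r2, □) = (r0, □, R) → □[r0]b□□□baac
Step 10: δ(r0, b) = (r1, □, L) → [r1]□□□□□baac
Step 11: δ(r1, □) = (r2, b, L) → [r2]□b□□□□baac
Step 12: δ(r2, □) = (r0, □, R) → □[r0]b□□□□baac
Step 13: δ(r0, b) = (r1, □, L) → [r1]□□□□□□baac
Step 14: δ(r1, □) = (r2, b, L) → [r2]□b□□□□□baac

The machine has not reached a halting state after 14 steps.
The machine did not halt within the 14-step bound.

Answer: No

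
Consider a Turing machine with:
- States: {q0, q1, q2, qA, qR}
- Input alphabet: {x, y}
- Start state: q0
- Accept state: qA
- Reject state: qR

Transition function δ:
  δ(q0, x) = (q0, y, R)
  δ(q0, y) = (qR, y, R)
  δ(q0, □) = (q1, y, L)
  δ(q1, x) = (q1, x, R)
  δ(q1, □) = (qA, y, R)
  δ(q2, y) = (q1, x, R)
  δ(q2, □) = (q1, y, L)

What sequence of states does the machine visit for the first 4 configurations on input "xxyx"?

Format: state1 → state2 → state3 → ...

Execution trace:
Initial: [q0]xxyx
Step 1: δ(q0, x) = (q0, y, R) → y[q0]xyx
Step 2: δ(q0, x) = (q0, y, R) → yy[q0]yx
Step 3: δ(q0, y) = (qR, y, R) → yyy[qR]x

The machine reaches the reject state qR and halts.

State sequence: q0 → q0 → q0 → qR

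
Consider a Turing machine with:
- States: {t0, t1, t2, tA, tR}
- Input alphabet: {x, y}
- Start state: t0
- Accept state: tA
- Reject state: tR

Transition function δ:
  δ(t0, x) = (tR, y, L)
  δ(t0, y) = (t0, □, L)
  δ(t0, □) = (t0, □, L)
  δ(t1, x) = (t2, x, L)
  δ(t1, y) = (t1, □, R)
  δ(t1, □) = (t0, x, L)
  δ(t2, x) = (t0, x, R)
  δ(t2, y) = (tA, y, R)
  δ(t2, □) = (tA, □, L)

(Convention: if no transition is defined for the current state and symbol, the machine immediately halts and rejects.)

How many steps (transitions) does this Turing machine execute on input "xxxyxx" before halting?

Execution trace:
Initial: [t0]xxxyxx
Step 1: δ(t0, x) = (tR, y, L) → [tR]□yxxyxx

The machine reaches the reject state tR and halts.

The machine executed 1 step before halting.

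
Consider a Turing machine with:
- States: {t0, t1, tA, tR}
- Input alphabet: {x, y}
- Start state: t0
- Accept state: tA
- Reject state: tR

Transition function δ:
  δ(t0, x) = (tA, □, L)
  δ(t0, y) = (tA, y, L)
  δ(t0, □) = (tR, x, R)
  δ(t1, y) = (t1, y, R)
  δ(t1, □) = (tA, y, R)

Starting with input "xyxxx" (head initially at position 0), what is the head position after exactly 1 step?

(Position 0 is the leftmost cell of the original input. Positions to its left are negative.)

Execution trace (head position shown):
Step 0: [t0]xyxxx  (head at position 0)
Step 1: move left → [tA]□□yxxx  (head at position -1)

After 1 step, the head is at position -1.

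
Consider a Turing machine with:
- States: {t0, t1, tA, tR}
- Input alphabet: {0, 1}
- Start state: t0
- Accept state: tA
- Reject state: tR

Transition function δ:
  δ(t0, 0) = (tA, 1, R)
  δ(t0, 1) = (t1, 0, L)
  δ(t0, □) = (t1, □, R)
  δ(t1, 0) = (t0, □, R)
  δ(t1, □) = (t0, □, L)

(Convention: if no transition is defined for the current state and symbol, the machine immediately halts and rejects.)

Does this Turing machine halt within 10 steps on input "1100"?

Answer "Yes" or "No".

Execution trace:
Initial: [t0]1100
Step 1: δ(t0, 1) = (t1, 0, L) → [t1]□0100
Step 2: δ(t1, □) = (t0, □, L) → [t0]□□0100
Step 3: δ(t0, □) = (t1, □, R) → □[t1]□0100
Step 4: δ(t1, □) = (t0, □, L) → [t0]□□0100
Step 5: δ(t0, □) = (t1, □, R) → □[t1]□0100
Step 6: δ(t1, □) = (t0, □, L) → [t0]□□0100
Step 7: δ(t0, □) = (t1, □, R) → □[t1]□0100
Step 8: δ(t1, □) = (t0, □, L) → [t0]□□0100
Step 9: δ(t0, □) = (t1, □, R) → □[t1]□0100
Step 10: δ(t1, □) = (t0, □, L) → [t0]□□0100

The machine has not reached a halting state after 10 steps.
The machine did not halt within the 10-step bound.

Answer: No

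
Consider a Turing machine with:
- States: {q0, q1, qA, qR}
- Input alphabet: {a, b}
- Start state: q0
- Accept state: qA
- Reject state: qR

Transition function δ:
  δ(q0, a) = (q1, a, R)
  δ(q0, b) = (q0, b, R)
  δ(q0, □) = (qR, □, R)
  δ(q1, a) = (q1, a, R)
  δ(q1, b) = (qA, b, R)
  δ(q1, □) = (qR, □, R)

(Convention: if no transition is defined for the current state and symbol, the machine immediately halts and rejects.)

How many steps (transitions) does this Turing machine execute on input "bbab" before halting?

Execution trace:
Initial: [q0]bbab
Step 1: δ(q0, b) = (q0, b, R) → b[q0]bab
Step 2: δ(q0, b) = (q0, b, R) → bb[q0]ab
Step 3: δ(q0, a) = (q1, a, R) → bba[q1]b
Step 4: δ(q1, b) = (qA, b, R) → bbab[qA]□

The machine reaches the accept state qA and halts.

The machine executed 4 steps before halting.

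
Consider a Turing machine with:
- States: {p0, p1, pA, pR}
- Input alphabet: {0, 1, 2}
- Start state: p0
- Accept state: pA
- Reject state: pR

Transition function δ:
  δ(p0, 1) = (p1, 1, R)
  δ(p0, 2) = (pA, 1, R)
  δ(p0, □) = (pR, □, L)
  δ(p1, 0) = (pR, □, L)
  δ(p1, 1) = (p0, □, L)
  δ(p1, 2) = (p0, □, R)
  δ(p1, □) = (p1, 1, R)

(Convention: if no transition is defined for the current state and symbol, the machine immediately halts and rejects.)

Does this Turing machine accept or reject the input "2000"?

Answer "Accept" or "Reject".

Execution trace:
Initial: [p0]2000
Step 1: δ(p0, 2) = (pA, 1, R) → 1[pA]000

The machine reaches the accept state pA and halts.

Answer: Accept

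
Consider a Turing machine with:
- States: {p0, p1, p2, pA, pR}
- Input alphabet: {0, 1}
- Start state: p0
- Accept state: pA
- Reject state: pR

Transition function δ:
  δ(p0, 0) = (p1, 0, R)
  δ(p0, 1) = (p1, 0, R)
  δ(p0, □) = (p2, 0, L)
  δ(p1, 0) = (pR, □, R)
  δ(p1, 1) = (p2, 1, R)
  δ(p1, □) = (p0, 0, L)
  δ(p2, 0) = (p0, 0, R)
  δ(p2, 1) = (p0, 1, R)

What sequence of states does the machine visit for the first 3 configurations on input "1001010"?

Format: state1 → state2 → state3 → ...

Execution trace:
Initial: [p0]1001010
Step 1: δ(p0, 1) = (p1, 0, R) → 0[p1]001010
Step 2: δ(p1, 0) = (pR, □, R) → 0□[pR]01010

The machine reaches the reject state pR and halts.

State sequence: p0 → p1 → pR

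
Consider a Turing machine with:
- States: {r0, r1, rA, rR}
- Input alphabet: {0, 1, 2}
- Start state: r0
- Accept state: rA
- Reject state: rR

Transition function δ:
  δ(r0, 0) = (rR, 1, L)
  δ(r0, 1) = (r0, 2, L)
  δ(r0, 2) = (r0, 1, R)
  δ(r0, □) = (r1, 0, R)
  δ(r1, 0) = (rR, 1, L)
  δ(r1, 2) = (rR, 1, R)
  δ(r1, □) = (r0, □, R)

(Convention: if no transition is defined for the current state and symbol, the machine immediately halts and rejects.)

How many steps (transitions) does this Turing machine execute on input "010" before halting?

Execution trace:
Initial: [r0]010
Step 1: δ(r0, 0) = (rR, 1, L) → [rR]□110

The machine reaches the reject state rR and halts.

The machine executed 1 step before halting.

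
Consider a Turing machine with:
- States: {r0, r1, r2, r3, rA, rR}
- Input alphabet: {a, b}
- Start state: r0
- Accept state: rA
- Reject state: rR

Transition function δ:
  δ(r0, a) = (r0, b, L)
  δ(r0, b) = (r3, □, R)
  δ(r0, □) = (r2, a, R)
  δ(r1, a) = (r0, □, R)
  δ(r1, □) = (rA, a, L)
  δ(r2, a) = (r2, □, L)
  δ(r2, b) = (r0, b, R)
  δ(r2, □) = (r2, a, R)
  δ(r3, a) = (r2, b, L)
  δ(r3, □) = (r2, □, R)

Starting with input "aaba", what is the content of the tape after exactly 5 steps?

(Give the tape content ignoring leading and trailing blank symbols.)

Execution trace:
Initial: [r0]aaba
Step 1: δ(r0, a) = (r0, b, L) → [r0]□baba
Step 2: δ(r0, □) = (r2, a, R) → a[r2]baba
Step 3: δ(r2, b) = (r0, b, R) → ab[r0]aba
Step 4: δ(r0, a) = (r0, b, L) → a[r0]bbba
Step 5: δ(r0, b) = (r3, □, R) → a□[r3]bba

No transition is defined for δ(r3, b). By convention the machine halts and rejects.

After 5 steps, the tape (ignoring leading/trailing blanks) is: a□bba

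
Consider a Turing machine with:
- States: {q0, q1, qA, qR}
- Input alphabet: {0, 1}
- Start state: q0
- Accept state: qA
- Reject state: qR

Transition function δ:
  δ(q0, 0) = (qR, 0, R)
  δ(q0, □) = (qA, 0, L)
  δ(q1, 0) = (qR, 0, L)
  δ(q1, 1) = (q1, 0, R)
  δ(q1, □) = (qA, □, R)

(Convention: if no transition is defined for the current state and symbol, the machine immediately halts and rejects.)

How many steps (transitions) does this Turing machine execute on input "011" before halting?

Execution trace:
Initial: [q0]011
Step 1: δ(q0, 0) = (qR, 0, R) → 0[qR]11

The machine reaches the reject state qR and halts.

The machine executed 1 step before halting.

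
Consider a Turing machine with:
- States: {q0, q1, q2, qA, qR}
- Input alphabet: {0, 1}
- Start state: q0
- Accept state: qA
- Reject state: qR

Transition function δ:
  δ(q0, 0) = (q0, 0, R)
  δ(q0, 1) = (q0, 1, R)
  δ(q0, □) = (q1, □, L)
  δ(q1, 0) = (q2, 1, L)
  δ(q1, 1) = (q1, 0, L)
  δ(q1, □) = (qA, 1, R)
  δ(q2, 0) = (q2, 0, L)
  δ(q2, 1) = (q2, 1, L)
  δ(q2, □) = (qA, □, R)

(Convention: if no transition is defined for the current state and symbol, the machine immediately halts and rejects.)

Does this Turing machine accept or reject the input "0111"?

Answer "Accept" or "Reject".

Execution trace:
Initial: [q0]0111
Step 1: δ(q0, 0) = (q0, 0, R) → 0[q0]111
Step 2: δ(q0, 1) = (q0, 1, R) → 01[q0]11
Step 3: δ(q0, 1) = (q0, 1, R) → 011[q0]1
Step 4: δ(q0, 1) = (q0, 1, R) → 0111[q0]□
Step 5: δ(q0, □) = (q1, □, L) → 011[q1]1□
Step 6: δ(q1, 1) = (q1, 0, L) → 01[q1]10□
Step 7: δ(q1, 1) = (q1, 0, L) → 0[q1]100□
Step 8: δ(q1, 1) = (q1, 0, L) → [q1]0000□
Step 9: δ(q1, 0) = (q2, 1, L) → [q2]□1000□
Step 10: δ(q2, □) = (qA, □, R) → □[qA]1000□

The machine reaches the accept state qA and halts.

Answer: Accept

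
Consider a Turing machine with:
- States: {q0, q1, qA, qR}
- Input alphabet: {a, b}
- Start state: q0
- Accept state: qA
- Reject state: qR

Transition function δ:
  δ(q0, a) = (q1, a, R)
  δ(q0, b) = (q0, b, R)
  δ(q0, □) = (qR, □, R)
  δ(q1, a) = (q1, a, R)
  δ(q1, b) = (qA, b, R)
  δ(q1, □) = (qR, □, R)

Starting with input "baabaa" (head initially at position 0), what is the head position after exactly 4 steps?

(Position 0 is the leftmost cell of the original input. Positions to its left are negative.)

Execution trace (head position shown):
Step 0: [q0]baabaa  (head at position 0)
Step 1: move right → b[q0]aabaa  (head at position 1)
Step 2: move right → ba[q1]abaa  (head at position 2)
Step 3: move right → baa[q1]baa  (head at position 3)
Step 4: move right → baab[qA]aa  (head at position 4)

After 4 steps, the head is at position 4.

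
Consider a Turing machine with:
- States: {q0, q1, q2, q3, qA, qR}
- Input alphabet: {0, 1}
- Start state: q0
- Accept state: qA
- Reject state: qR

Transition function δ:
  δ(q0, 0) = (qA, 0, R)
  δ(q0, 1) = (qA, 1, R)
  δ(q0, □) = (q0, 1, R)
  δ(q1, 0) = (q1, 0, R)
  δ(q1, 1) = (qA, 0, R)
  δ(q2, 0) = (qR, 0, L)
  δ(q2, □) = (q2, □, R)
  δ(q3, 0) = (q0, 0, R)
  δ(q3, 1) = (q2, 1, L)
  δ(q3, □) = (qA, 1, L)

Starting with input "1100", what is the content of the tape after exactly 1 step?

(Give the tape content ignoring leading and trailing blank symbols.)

Execution trace:
Initial: [q0]1100
Step 1: δ(q0, 1) = (qA, 1, R) → 1[qA]100

The machine reaches the accept state qA and halts.

After 1 step, the tape (ignoring leading/trailing blanks) is: 1100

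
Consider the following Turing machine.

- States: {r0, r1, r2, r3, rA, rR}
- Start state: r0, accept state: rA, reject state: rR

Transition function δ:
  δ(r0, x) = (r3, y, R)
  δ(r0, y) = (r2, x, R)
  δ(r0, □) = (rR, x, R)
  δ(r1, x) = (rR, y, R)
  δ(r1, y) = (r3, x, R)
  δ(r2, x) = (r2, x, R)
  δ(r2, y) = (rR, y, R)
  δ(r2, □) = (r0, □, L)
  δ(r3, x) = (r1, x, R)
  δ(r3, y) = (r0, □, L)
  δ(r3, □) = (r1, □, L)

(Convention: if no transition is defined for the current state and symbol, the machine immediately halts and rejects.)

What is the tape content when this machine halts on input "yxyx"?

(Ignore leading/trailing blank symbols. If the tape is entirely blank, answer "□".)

Execution trace:
Initial: [r0]yxyx
Step 1: δ(r0, y) = (r2, x, R) → x[r2]xyx
Step 2: δ(r2, x) = (r2, x, R) → xx[r2]yx
Step 3: δ(r2, y) = (rR, y, R) → xxy[rR]x

The machine reaches the reject state rR and halts.

Final tape (ignoring leading/trailing blanks): xxyx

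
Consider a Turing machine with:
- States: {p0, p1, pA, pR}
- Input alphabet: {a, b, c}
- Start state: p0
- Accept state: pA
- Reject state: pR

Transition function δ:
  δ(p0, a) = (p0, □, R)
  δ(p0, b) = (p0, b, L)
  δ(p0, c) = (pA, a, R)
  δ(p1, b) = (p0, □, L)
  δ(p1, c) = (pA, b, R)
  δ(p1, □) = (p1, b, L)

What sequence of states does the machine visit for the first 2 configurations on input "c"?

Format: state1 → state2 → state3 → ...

Execution trace:
Initial: [p0]c
Step 1: δ(p0, c) = (pA, a, R) → a[pA]□

The machine reaches the accept state pA and halts.

State sequence: p0 → pA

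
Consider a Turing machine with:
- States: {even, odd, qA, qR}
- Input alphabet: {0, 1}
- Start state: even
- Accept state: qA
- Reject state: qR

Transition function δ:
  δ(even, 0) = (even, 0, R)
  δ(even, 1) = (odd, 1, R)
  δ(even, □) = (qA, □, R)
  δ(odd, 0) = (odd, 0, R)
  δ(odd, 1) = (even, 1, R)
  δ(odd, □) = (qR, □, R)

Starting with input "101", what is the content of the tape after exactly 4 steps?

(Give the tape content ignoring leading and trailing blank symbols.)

Execution trace:
Initial: [even]101
Step 1: δ(even, 1) = (odd, 1, R) → 1[odd]01
Step 2: δ(odd, 0) = (odd, 0, R) → 10[odd]1
Step 3: δ(odd, 1) = (even, 1, R) → 101[even]□
Step 4: δ(even, □) = (qA, □, R) → 101□[qA]□

The machine reaches the accept state qA and halts.

After 4 steps, the tape (ignoring leading/trailing blanks) is: 101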